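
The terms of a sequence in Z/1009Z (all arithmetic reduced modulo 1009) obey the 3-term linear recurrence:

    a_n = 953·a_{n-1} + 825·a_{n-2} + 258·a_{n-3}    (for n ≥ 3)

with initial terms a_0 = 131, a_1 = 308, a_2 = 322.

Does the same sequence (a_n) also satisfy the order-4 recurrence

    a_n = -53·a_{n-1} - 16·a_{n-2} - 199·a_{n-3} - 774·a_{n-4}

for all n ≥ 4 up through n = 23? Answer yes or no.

Terms a_0..a_23: 131, 308, 322, 463, 342, 930, 410, 101, 431, 502, 371, 72, 716, 1005, 64, 260, 884, 897, 497, 886, 561, 380, 157, 441
n=4: candidate gives 342, actual a_4 = 342 ✓
n=5: candidate gives 930, actual a_5 = 930 ✓
n=6: candidate gives 410, actual a_6 = 410 ✓
n=7: candidate gives 101, actual a_7 = 101 ✓
n=8: candidate gives 431, actual a_8 = 431 ✓
n=9: candidate gives 502, actual a_9 = 502 ✓
n=10: candidate gives 371, actual a_10 = 371 ✓
n=11: candidate gives 72, actual a_11 = 72 ✓
n=12: candidate gives 716, actual a_12 = 716 ✓
n=13: candidate gives 1005, actual a_13 = 1005 ✓
n=14: candidate gives 64, actual a_14 = 64 ✓
n=15: candidate gives 260, actual a_15 = 260 ✓
n=16: candidate gives 884, actual a_16 = 884 ✓
n=17: candidate gives 897, actual a_17 = 897 ✓
n=18: candidate gives 497, actual a_18 = 497 ✓
n=19: candidate gives 886, actual a_19 = 886 ✓
n=20: candidate gives 561, actual a_20 = 561 ✓
n=21: candidate gives 380, actual a_21 = 380 ✓
n=22: candidate gives 157, actual a_22 = 157 ✓
n=23: candidate gives 441, actual a_23 = 441 ✓

yes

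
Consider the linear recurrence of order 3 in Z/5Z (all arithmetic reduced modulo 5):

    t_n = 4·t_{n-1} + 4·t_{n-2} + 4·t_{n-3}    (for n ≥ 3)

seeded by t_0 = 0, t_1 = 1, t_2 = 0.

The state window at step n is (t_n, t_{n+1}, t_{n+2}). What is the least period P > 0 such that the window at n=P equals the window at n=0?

4

n=0: window = (0, 1, 0)
n=1: window = (1, 0, 4)
n=2: window = (0, 4, 0)
n=3: window = (4, 0, 1)
n=4: window = (0, 1, 0)
window at n=4 equals window at n=0 → period = 4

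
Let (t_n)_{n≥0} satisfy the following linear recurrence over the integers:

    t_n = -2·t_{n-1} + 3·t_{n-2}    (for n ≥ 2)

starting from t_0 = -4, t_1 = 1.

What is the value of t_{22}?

-39226324514

t_2 = -2·1 + 3·-4 = -14
t_3 = -2·-14 + 3·1 = 31
t_4 = -2·31 + 3·-14 = -104
t_5 = -2·-104 + 3·31 = 301
t_6 = -2·301 + 3·-104 = -914
t_7 = -2·-914 + 3·301 = 2731
t_8 = -2·2731 + 3·-914 = -8204
t_9 = -2·-8204 + 3·2731 = 24601
t_10 = -2·24601 + 3·-8204 = -73814
t_11 = -2·-73814 + 3·24601 = 221431
t_12 = -2·221431 + 3·-73814 = -664304
t_13 = -2·-664304 + 3·221431 = 1992901
t_14 = -2·1992901 + 3·-664304 = -5978714
t_15 = -2·-5978714 + 3·1992901 = 17936131
t_16 = -2·17936131 + 3·-5978714 = -53808404
t_17 = -2·-53808404 + 3·17936131 = 161425201
t_18 = -2·161425201 + 3·-53808404 = -484275614
t_19 = -2·-484275614 + 3·161425201 = 1452826831
t_20 = -2·1452826831 + 3·-484275614 = -4358480504
t_21 = -2·-4358480504 + 3·1452826831 = 13075441501
t_22 = -2·13075441501 + 3·-4358480504 = -39226324514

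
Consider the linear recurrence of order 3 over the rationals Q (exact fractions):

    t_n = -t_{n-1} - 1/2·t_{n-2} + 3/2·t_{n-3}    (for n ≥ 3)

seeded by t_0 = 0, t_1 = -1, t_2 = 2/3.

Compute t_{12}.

-1313/48

t_3 = -1·2/3 + -1/2·-1 + 3/2·0 = -1/6
t_4 = -1·-1/6 + -1/2·2/3 + 3/2·-1 = -5/3
t_5 = -1·-5/3 + -1/2·-1/6 + 3/2·2/3 = 11/4
t_6 = -1·11/4 + -1/2·-5/3 + 3/2·-1/6 = -13/6
t_7 = -1·-13/6 + -1/2·11/4 + 3/2·-5/3 = -41/24
t_8 = -1·-41/24 + -1/2·-13/6 + 3/2·11/4 = 83/12
t_9 = -1·83/12 + -1/2·-41/24 + 3/2·-13/6 = -149/16
t_10 = -1·-149/16 + -1/2·83/12 + 3/2·-41/24 = 79/24
t_11 = -1·79/24 + -1/2·-149/16 + 3/2·83/12 = 1127/96
t_12 = -1·1127/96 + -1/2·79/24 + 3/2·-149/16 = -1313/48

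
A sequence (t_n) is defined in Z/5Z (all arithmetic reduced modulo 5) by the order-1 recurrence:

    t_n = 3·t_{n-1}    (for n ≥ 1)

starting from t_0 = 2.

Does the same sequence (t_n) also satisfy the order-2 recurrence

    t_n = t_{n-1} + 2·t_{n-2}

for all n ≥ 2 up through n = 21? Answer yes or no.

Terms t_0..t_21: 2, 1, 3, 4, 2, 1, 3, 4, 2, 1, 3, 4, 2, 1, 3, 4, 2, 1, 3, 4, 2, 1
n=2: candidate gives 0, actual t_2 = 3 ✗

no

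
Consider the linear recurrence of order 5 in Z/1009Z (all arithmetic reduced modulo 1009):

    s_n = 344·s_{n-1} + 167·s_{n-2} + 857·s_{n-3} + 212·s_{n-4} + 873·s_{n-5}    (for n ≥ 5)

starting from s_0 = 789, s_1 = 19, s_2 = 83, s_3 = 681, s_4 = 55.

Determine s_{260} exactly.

s_5 = 344·55 + 167·681 + 857·83 + 212·19 + 873·789 = 611
s_6 = 344·611 + 167·55 + 857·681 + 212·83 + 873·19 = 708
s_7 = 344·708 + 167·611 + 857·55 + 212·681 + 873·83 = 119
s_8 = 344·119 + 167·708 + 857·611 + 212·55 + 873·681 = 479
s_9 = 344·479 + 167·119 + 857·708 + 212·611 + 873·55 = 312
s_10 = 344·312 + 167·479 + 857·119 + 212·708 + 873·611 = 127
Continuing the recurrence:
  s_11 = 356;  s_12 = 1002;  s_13 = 398;  s_14 = 538;  s_15 = 30;  s_16 = 869
  s_17 = 762;  s_18 = 497;  s_19 = 444;  s_20 = 386;  s_21 = 191;  s_22 = 843
  s_23 = 170;  s_24 = 976;  s_25 = 1005;  s_26 = 951;  s_27 = 634;  s_28 = 309
  s_29 = 632;  s_30 = 460;  s_31 = 917;  s_32 = 31;  s_33 = 187;  s_34 = 211
  s_35 = 893;  s_36 = 119;  s_37 = 704;  s_38 = 317;  s_39 = 863;  s_40 = 278
  s_41 = 744;  s_42 = 377;  s_43 = 392;  s_44 = 53;  s_45 = 7;  s_46 = 36
  s_47 = 1005;  s_48 = 847;  s_49 = 11;  s_50 = 162;  s_51 = 770;  s_52 = 176
  s_53 = 191;  s_54 = 814;  s_55 = 571;  s_56 = 825;  s_57 = 564;  s_58 = 99
  s_59 = 75;  s_60 = 372;  s_61 = 634;  s_62 = 205;  s_63 = 201;  s_64 = 0
  s_65 = 458;  s_66 = 489;  s_67 = 121;  s_68 = 101;  s_69 = 26;  s_70 = 367
  s_71 = 729;  s_72 = 279;  s_73 = 343;  s_74 = 911;  s_75 = 32;  s_76 = 383
  s_77 = 99;  s_78 = 504;  s_79 = 455;  s_80 = 793;  s_81 = 927;  s_82 = 304
  s_83 = 280;  s_84 = 421;  s_85 = 973;  s_86 = 153;  s_87 = 644;  s_88 = 22
  s_89 = 738;  s_90 = 235;  s_91 = 645;  s_92 = 444;  s_93 = 829;  s_94 = 864
  s_95 = 739;  s_96 = 420;  s_97 = 688;  s_98 = 550;  s_99 = 936;  s_100 = 139
  s_101 = 401;  s_102 = 548;  s_103 = 797;  s_104 = 59;  s_105 = 1001;  s_106 = 65
  s_107 = 547;  s_108 = 428;  s_109 = 28;  s_110 = 724;  s_111 = 163;  s_112 = 385
  s_113 = 368;  s_114 = 983;  s_115 = 714;  s_116 = 612;  s_117 = 170;  s_118 = 632
  s_119 = 942;  s_120 = 504;  s_121 = 769;  s_122 = 567;  s_123 = 402;  s_124 = 988
  s_125 = 607;  s_126 = 395;  s_127 = 339;  s_128 = 923;  s_129 = 656;  s_130 = 531
  s_131 = 556;  s_132 = 867;  s_133 = 43;  s_134 = 552;  s_135 = 960;  s_136 = 405
  s_137 = 995;  s_138 = 832;  s_139 = 635;  s_140 = 4;  s_141 = 602;  s_142 = 950
  s_143 = 198;  s_144 = 305;  s_145 = 595;  s_146 = 978;  s_147 = 522;  s_148 = 603
  s_149 = 558;  s_150 = 701;  s_151 = 368;  s_152 = 770;  s_153 = 795;  s_154 = 123
  s_155 = 357;  s_156 = 495;  s_157 = 575;  s_158 = 879;  s_159 = 715;  s_160 = 519
  s_161 = 969;  s_162 = 742;  s_163 = 925;  s_164 = 878;  s_165 = 301;  s_166 = 893
  s_167 = 347;  s_168 = 563;  s_169 = 758;  s_170 = 395;  s_171 = 863;  s_172 = 941
  s_173 = 530;  s_174 = 260;  s_175 = 696;  s_176 = 879;  s_177 = 232;  s_178 = 931
  s_179 = 586;  s_180 = 808;  s_181 = 484;  s_182 = 814;  s_183 = 547;  s_184 = 87
  s_185 = 359;  s_186 = 185;  s_187 = 603;  s_188 = 677;  s_189 = 451;  s_190 = 458
  s_191 = 571;  s_192 = 507;  s_193 = 880;  s_194 = 360;  s_195 = 250;  s_196 = 819
  s_197 = 936;  s_198 = 31;  s_199 = 114;  s_200 = 380;  s_201 = 24;  s_202 = 258
  s_203 = 466;  s_204 = 440;  s_205 = 96;  s_206 = 330;  s_207 = 251;  s_208 = 371
  s_209 = 182;  s_210 = 39;  s_211 = 795;  s_212 = 199;  s_213 = 792;  s_214 = 863
  s_215 = 111;  s_216 = 25;  s_217 = 477;  s_218 = 619;  s_219 = 222;  s_220 = 577
  s_221 = 65;  s_222 = 990;  s_223 = 575;  s_224 = 413;  s_225 = 727;  s_226 = 847
  s_227 = 255;  s_228 = 887;  s_229 = 99;  s_230 = 119;  s_231 = 755;  s_232 = 183
  s_233 = 675;  s_234 = 343;  s_235 = 690;  s_236 = 14;  s_237 = 466;  s_238 = 336
  s_239 = 318;  s_240 = 773;  s_241 = 585;  s_242 = 268;  s_243 = 274;  s_244 = 199
  s_245 = 551;  s_246 = 981;  s_247 = 120;  s_248 = 154;  s_249 = 535;  s_250 = 665
  s_251 = 56;  s_252 = 751;  s_253 = 788;  s_254 = 129;  s_255 = 405;  s_256 = 973
  s_257 = 672;  s_258 = 29
s_259 = 344·29 + 167·672 + 857·973 + 212·405 + 873·129 = 242
s_260 = 344·242 + 167·29 + 857·672 + 212·973 + 873·405 = 928

928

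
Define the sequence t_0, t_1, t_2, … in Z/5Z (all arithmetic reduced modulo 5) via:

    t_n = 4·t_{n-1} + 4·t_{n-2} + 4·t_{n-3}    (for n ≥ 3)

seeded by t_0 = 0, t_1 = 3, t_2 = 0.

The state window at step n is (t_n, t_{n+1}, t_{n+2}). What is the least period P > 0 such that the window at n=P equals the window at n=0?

n=0: window = (0, 3, 0)
n=1: window = (3, 0, 2)
n=2: window = (0, 2, 0)
n=3: window = (2, 0, 3)
n=4: window = (0, 3, 0)
window at n=4 equals window at n=0 → period = 4

4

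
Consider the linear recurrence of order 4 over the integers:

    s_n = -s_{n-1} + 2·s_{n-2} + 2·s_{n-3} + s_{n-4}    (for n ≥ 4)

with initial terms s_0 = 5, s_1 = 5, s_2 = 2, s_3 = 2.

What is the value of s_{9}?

s_4 = -1·2 + 2·2 + 2·5 + 1·5 = 17
s_5 = -1·17 + 2·2 + 2·2 + 1·5 = -4
s_6 = -1·-4 + 2·17 + 2·2 + 1·2 = 44
s_7 = -1·44 + 2·-4 + 2·17 + 1·2 = -16
s_8 = -1·-16 + 2·44 + 2·-4 + 1·17 = 113
s_9 = -1·113 + 2·-16 + 2·44 + 1·-4 = -61

-61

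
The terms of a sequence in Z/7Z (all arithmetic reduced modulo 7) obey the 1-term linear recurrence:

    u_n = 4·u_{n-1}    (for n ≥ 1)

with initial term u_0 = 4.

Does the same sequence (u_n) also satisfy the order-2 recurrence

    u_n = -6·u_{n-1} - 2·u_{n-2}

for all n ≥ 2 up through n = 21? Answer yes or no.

Terms u_0..u_21: 4, 2, 1, 4, 2, 1, 4, 2, 1, 4, 2, 1, 4, 2, 1, 4, 2, 1, 4, 2, 1, 4
n=2: candidate gives 1, actual u_2 = 1 ✓
n=3: candidate gives 4, actual u_3 = 4 ✓
n=4: candidate gives 2, actual u_4 = 2 ✓
n=5: candidate gives 1, actual u_5 = 1 ✓
n=6: candidate gives 4, actual u_6 = 4 ✓
n=7: candidate gives 2, actual u_7 = 2 ✓
n=8: candidate gives 1, actual u_8 = 1 ✓
n=9: candidate gives 4, actual u_9 = 4 ✓
n=10: candidate gives 2, actual u_10 = 2 ✓
n=11: candidate gives 1, actual u_11 = 1 ✓
n=12: candidate gives 4, actual u_12 = 4 ✓
n=13: candidate gives 2, actual u_13 = 2 ✓
n=14: candidate gives 1, actual u_14 = 1 ✓
n=15: candidate gives 4, actual u_15 = 4 ✓
n=16: candidate gives 2, actual u_16 = 2 ✓
n=17: candidate gives 1, actual u_17 = 1 ✓
n=18: candidate gives 4, actual u_18 = 4 ✓
n=19: candidate gives 2, actual u_19 = 2 ✓
n=20: candidate gives 1, actual u_20 = 1 ✓
n=21: candidate gives 4, actual u_21 = 4 ✓

yes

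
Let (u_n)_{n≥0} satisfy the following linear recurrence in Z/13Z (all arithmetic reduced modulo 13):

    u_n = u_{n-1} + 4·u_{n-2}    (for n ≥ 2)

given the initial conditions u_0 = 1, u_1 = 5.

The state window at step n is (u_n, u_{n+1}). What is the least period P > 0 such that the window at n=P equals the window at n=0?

n=0: window = (1, 5)
n=1: window = (5, 9)
n=2: window = (9, 3)
n=3: window = (3, 0)
n=4: window = (0, 12)
n=5: window = (12, 12)
n=6: window = (12, 8)
n=7: window = (8, 4)
n=8: window = (4, 10)
n=9: window = (10, 0)
n=10: window = (0, 1)
n=11: window = (1, 1)
n=12: window = (1, 5)
window at n=12 equals window at n=0 → period = 12

12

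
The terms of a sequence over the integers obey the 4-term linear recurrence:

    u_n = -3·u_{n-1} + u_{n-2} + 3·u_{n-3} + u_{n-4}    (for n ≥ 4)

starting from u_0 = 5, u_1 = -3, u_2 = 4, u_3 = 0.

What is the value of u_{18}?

-15646898

u_4 = -3·0 + 1·4 + 3·-3 + 1·5 = 0
u_5 = -3·0 + 1·0 + 3·4 + 1·-3 = 9
u_6 = -3·9 + 1·0 + 3·0 + 1·4 = -23
u_7 = -3·-23 + 1·9 + 3·0 + 1·0 = 78
u_8 = -3·78 + 1·-23 + 3·9 + 1·0 = -230
u_9 = -3·-230 + 1·78 + 3·-23 + 1·9 = 708
u_10 = -3·708 + 1·-230 + 3·78 + 1·-23 = -2143
u_11 = -3·-2143 + 1·708 + 3·-230 + 1·78 = 6525
u_12 = -3·6525 + 1·-2143 + 3·708 + 1·-230 = -19824
u_13 = -3·-19824 + 1·6525 + 3·-2143 + 1·708 = 60276
u_14 = -3·60276 + 1·-19824 + 3·6525 + 1·-2143 = -183220
u_15 = -3·-183220 + 1·60276 + 3·-19824 + 1·6525 = 556989
u_16 = -3·556989 + 1·-183220 + 3·60276 + 1·-19824 = -1693183
u_17 = -3·-1693183 + 1·556989 + 3·-183220 + 1·60276 = 5147154
u_18 = -3·5147154 + 1·-1693183 + 3·556989 + 1·-183220 = -15646898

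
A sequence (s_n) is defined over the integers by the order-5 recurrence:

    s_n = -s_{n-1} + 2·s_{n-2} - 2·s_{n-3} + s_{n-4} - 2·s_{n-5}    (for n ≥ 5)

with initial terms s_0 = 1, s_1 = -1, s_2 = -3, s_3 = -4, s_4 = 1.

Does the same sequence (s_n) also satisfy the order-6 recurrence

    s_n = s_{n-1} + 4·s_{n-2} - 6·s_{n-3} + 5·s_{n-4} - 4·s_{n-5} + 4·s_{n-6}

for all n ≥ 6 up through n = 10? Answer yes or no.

yes

Terms s_0..s_10: 1, -1, -3, -4, 1, -6, 15, -27, 78, -170, 407
n=6: candidate gives 15, actual s_6 = 15 ✓
n=7: candidate gives -27, actual s_7 = -27 ✓
n=8: candidate gives 78, actual s_8 = 78 ✓
n=9: candidate gives -170, actual s_9 = -170 ✓
n=10: candidate gives 407, actual s_10 = 407 ✓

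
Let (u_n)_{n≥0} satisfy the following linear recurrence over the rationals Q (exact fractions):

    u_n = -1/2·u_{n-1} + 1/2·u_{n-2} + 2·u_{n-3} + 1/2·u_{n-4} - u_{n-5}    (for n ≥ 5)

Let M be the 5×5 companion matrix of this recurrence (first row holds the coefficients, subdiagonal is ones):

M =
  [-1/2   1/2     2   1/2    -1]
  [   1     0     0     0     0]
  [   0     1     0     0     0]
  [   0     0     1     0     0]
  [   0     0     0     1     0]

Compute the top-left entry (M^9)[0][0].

(M^9)[0][0] is the top entry after applying M 9 times to the unit state (1, 0, 0, 0, 0). Equivalently it is h_{13} for the auxiliary sequence (h_n) obeying the same recurrence with h_4 = 1 and h_i = 0 for 0 ≤ i < 4:
h_5 = -1/2·1 + 1/2·0 + 2·0 + 1/2·0 + -1·0 = -1/2
h_6 = -1/2·-1/2 + 1/2·1 + 2·0 + 1/2·0 + -1·0 = 3/4
h_7 = -1/2·3/4 + 1/2·-1/2 + 2·1 + 1/2·0 + -1·0 = 11/8
h_8 = -1/2·11/8 + 1/2·3/4 + 2·-1/2 + 1/2·1 + -1·0 = -13/16
h_9 = -1/2·-13/16 + 1/2·11/8 + 2·3/4 + 1/2·-1/2 + -1·1 = 43/32
h_10 = -1/2·43/32 + 1/2·-13/16 + 2·11/8 + 1/2·3/4 + -1·-1/2 = 163/64
h_11 = -1/2·163/64 + 1/2·43/32 + 2·-13/16 + 1/2·11/8 + -1·3/4 = -293/128
h_12 = -1/2·-293/128 + 1/2·163/64 + 2·43/32 + 1/2·-13/16 + -1·11/8 = 851/256
h_13 = -1/2·851/256 + 1/2·-293/128 + 2·163/64 + 1/2·43/32 + -1·-13/16 = 1931/512

1931/512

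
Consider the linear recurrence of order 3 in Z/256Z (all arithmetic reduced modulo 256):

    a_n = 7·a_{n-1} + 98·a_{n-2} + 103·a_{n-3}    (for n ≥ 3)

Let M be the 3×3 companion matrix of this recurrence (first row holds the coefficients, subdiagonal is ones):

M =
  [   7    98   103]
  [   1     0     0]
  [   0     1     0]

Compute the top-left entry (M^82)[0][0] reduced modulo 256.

176

(M^82)[0][0] is the top entry after applying M 82 times to the unit state (1, 0, 0). Equivalently it is h_{84} for the auxiliary sequence (h_n) obeying the same recurrence with h_2 = 1 and h_i = 0 for 0 ≤ i < 2:
h_3 = 7·1 + 98·0 + 103·0 = 7
h_4 = 7·7 + 98·1 + 103·0 = 147
h_5 = 7·147 + 98·7 + 103·1 = 26
h_6 = 7·26 + 98·147 + 103·7 = 205
h_7 = 7·205 + 98·26 + 103·147 = 180
h_8 = 7·180 + 98·205 + 103·26 = 220
h_9 = 7·220 + 98·180 + 103·205 = 103
h_10 = 7·103 + 98·220 + 103·180 = 117
h_11 = 7·117 + 98·103 + 103·220 = 37
h_12 = 7·37 + 98·117 + 103·103 = 62
h_13 = 7·62 + 98·37 + 103·117 = 239
h_14 = 7·239 + 98·62 + 103·37 = 40
h_15 = 7·40 + 98·239 + 103·62 = 136
h_16 = 7·136 + 98·40 + 103·239 = 49
h_17 = 7·49 + 98·136 + 103·40 = 127
h_18 = 7·127 + 98·49 + 103·136 = 243
h_19 = 7·243 + 98·127 + 103·49 = 250
h_20 = 7·250 + 98·243 + 103·127 = 245
h_21 = 7·245 + 98·250 + 103·243 = 44
h_22 = 7·44 + 98·245 + 103·250 = 148
h_23 = 7·148 + 98·44 + 103·245 = 119
h_24 = 7·119 + 98·148 + 103·44 = 157
h_25 = 7·157 + 98·119 + 103·148 = 101
h_26 = 7·101 + 98·157 + 103·119 = 190
h_27 = 7·190 + 98·101 + 103·157 = 7
h_28 = 7·7 + 98·190 + 103·101 = 144
h_29 = 7·144 + 98·7 + 103·190 = 16
h_30 = 7·16 + 98·144 + 103·7 = 97
h_31 = 7·97 + 98·16 + 103·144 = 183
h_32 = 7·183 + 98·97 + 103·16 = 147
h_33 = 7·147 + 98·183 + 103·97 = 26
h_34 = 7·26 + 98·147 + 103·183 = 157
h_35 = 7·157 + 98·26 + 103·147 = 100
h_36 = 7·100 + 98·157 + 103·26 = 76
h_37 = 7·76 + 98·100 + 103·157 = 135
h_38 = 7·135 + 98·76 + 103·100 = 5
h_39 = 7·5 + 98·135 + 103·76 = 101
h_40 = 7·101 + 98·5 + 103·135 = 254
h_41 = 7·254 + 98·101 + 103·5 = 159
h_42 = 7·159 + 98·254 + 103·101 = 56
h_43 = 7·56 + 98·159 + 103·254 = 152
h_44 = 7·152 + 98·56 + 103·159 = 145
h_45 = 7·145 + 98·152 + 103·56 = 175
h_46 = 7·175 + 98·145 + 103·152 = 115
h_47 = 7·115 + 98·175 + 103·145 = 122
h_48 = 7·122 + 98·115 + 103·175 = 197
h_49 = 7·197 + 98·122 + 103·115 = 92
h_50 = 7·92 + 98·197 + 103·122 = 4
h_51 = 7·4 + 98·92 + 103·197 = 151
h_52 = 7·151 + 98·4 + 103·92 = 173
h_53 = 7·173 + 98·151 + 103·4 = 37
h_54 = 7·37 + 98·173 + 103·151 = 254
h_55 = 7·254 + 98·37 + 103·173 = 183
h_56 = 7·183 + 98·254 + 103·37 = 32
h_57 = 7·32 + 98·183 + 103·254 = 32
h_58 = 7·32 + 98·32 + 103·183 = 193
h_59 = 7·193 + 98·32 + 103·32 = 103
h_60 = 7·103 + 98·193 + 103·32 = 147
h_61 = 7·147 + 98·103 + 103·193 = 26
h_62 = 7·26 + 98·147 + 103·103 = 109
h_63 = 7·109 + 98·26 + 103·147 = 20
h_64 = 7·20 + 98·109 + 103·26 = 188
h_65 = 7·188 + 98·20 + 103·109 = 167
h_66 = 7·167 + 98·188 + 103·20 = 149
h_67 = 7·149 + 98·167 + 103·188 = 165
h_68 = 7·165 + 98·149 + 103·167 = 190
h_69 = 7·190 + 98·165 + 103·149 = 79
h_70 = 7·79 + 98·190 + 103·165 = 72
h_71 = 7·72 + 98·79 + 103·190 = 168
h_72 = 7·168 + 98·72 + 103·79 = 241
h_73 = 7·241 + 98·168 + 103·72 = 223
h_74 = 7·223 + 98·241 + 103·168 = 243
h_75 = 7·243 + 98·223 + 103·241 = 250
h_76 = 7·250 + 98·243 + 103·223 = 149
h_77 = 7·149 + 98·250 + 103·243 = 140
h_78 = 7·140 + 98·149 + 103·250 = 116
h_79 = 7·116 + 98·140 + 103·149 = 183
h_80 = 7·183 + 98·116 + 103·140 = 189
h_81 = 7·189 + 98·183 + 103·116 = 229
h_82 = 7·229 + 98·189 + 103·183 = 62
h_83 = 7·62 + 98·229 + 103·189 = 103
h_84 = 7·103 + 98·62 + 103·229 = 176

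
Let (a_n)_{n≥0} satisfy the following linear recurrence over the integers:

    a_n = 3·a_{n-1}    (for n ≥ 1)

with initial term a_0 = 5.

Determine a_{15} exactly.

71744535

a_1 = 3·5 = 15
a_2 = 3·15 = 45
a_3 = 3·45 = 135
a_4 = 3·135 = 405
a_5 = 3·405 = 1215
a_6 = 3·1215 = 3645
a_7 = 3·3645 = 10935
a_8 = 3·10935 = 32805
a_9 = 3·32805 = 98415
a_10 = 3·98415 = 295245
a_11 = 3·295245 = 885735
a_12 = 3·885735 = 2657205
a_13 = 3·2657205 = 7971615
a_14 = 3·7971615 = 23914845
a_15 = 3·23914845 = 71744535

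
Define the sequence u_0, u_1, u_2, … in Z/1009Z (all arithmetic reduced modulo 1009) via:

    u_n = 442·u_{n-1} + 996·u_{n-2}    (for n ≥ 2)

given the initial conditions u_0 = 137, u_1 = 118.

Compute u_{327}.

966

u_2 = 442·118 + 996·137 = 934
u_3 = 442·934 + 996·118 = 631
u_4 = 442·631 + 996·934 = 384
u_5 = 442·384 + 996·631 = 85
u_6 = 442·85 + 996·384 = 290
u_7 = 442·290 + 996·85 = 950
Continuing the recurrence:
  u_8 = 422;  u_9 = 626;  u_10 = 794;  u_11 = 759;  u_12 = 258;  u_13 = 242
  u_14 = 692;  u_15 = 18;  u_16 = 978;  u_17 = 190;  u_18 = 636;  u_19 = 158
  u_20 = 19;  u_21 = 290;  u_22 = 799;  u_23 = 274;  u_24 = 740;  u_25 = 638
  u_26 = 955;  u_27 = 126;  u_28 = 899;  u_29 = 192;  u_30 = 529;  u_31 = 261
  u_32 = 522;  u_33 = 306;  u_34 = 323;  u_35 = 555;  u_36 = 969;  u_37 = 330
  u_38 = 75;  u_39 = 608;  u_40 = 376;  u_41 = 884;  u_42 = 402;  u_43 = 716
  u_44 = 474;  u_45 = 418;  u_46 = 1;  u_47 = 53;  u_48 = 206;  u_49 = 562
  u_50 = 539;  u_51 = 880;  u_52 = 551;  u_53 = 32;  u_54 = 927;  u_55 = 673
  u_56 = 877;  u_57 = 510;  u_58 = 111;  u_59 = 54;  u_60 = 227;  u_61 = 750
  u_62 = 624;  u_63 = 691;  u_64 = 664;  u_65 = 976;  u_66 = 998;  u_67 = 612
  u_68 = 235;  u_69 = 59;  u_70 = 825;  u_71 = 643;  u_72 = 42;  u_73 = 115
  u_74 = 843;  u_75 = 808;  u_76 = 90;  u_77 = 15;  u_78 = 415;  u_79 = 606
  u_80 = 117;  u_81 = 449;  u_82 = 182;  u_83 = 950;  u_84 = 817;  u_85 = 659
  u_86 = 155;  u_87 = 412;  u_88 = 487;  u_89 = 26;  u_90 = 116;  u_91 = 484
  u_92 = 530;  u_93 = 943;  u_94 = 262;  u_95 = 627;  u_96 = 289;  u_97 = 525
  u_98 = 259;  u_99 = 699;  u_100 = 873;  u_101 = 422;  u_102 = 618;  u_103 = 285
  u_104 = 892;  u_105 = 76;  u_106 = 807;  u_107 = 538;  u_108 = 280;  u_109 = 731
  u_110 = 618;  u_111 = 304;  u_112 = 209;  u_113 = 643;  u_114 = 987;  u_115 = 79
  u_116 = 898;  u_117 = 361;  u_118 = 574;  u_119 = 801;  u_120 = 493;  u_121 = 648
  u_122 = 514;  u_123 = 820;  u_124 = 590;  u_125 = 897;  u_126 = 339;  u_127 = 953
  u_128 = 102;  u_129 = 407;  u_130 = 984;  u_131 = 812;  u_132 = 25;  u_133 = 494
  u_134 = 79;  u_135 = 244;  u_136 = 876;  u_137 = 600;  u_138 = 553;  u_139 = 520
  u_140 = 671;  u_141 = 239;  u_142 = 51;  u_143 = 264;  u_144 = 999;  u_145 = 220
  u_146 = 506;  u_147 = 830;  u_148 = 69;  u_149 = 537;  u_150 = 351;  u_151 = 847
  u_152 = 517;  u_153 = 568;  u_154 = 157;  u_155 = 461;  u_156 = 930;  u_157 = 458
  u_158 = 654;  u_159 = 594;  u_160 = 787;  u_161 = 99;  u_162 = 230;  u_163 = 482
  u_164 = 182;  u_165 = 521;  u_166 = 891;  u_167 = 602;  u_168 = 233;  u_169 = 314
  u_170 = 553;  u_171 = 202;  u_172 = 366;  u_173 = 733;  u_174 = 384;  u_175 = 777
  u_176 = 427;  u_177 = 40;  u_178 = 21;  u_179 = 690;  u_180 = 998;  u_181 = 294
  u_182 = 939;  u_183 = 553;  u_184 = 149;  u_185 = 147;  u_186 = 479;  u_187 = 944
  u_188 = 358;  u_189 = 668;  u_190 = 10;  u_191 = 781;  u_192 = 1003;  u_193 = 312
  u_194 = 758;  u_195 = 28;  u_196 = 504;  u_197 = 424;  u_198 = 245;  u_199 = 869
  u_200 = 520;  u_201 = 599;  u_202 = 703;  u_203 = 239;  u_204 = 644;  u_205 = 30
  u_206 = 852;  u_207 = 846;  u_208 = 625;  u_209 = 894;  u_210 = 576;  u_211 = 810
  u_212 = 409;  u_213 = 736;  u_214 = 142;  u_215 = 728;  u_216 = 77;  u_217 = 354
  u_218 = 81;  u_219 = 930;  u_220 = 353;  u_221 = 658;  u_222 = 700;  u_223 = 164
  u_224 = 830;  u_225 = 479;  u_226 = 137;  u_227 = 850;  u_228 = 589;  u_229 = 65
  u_230 = 893;  u_231 = 351;  u_232 = 255;  u_233 = 184;  u_234 = 320;  u_235 = 815
  u_236 = 902;  u_237 = 633;  u_238 = 675;  u_239 = 538;  u_240 = 987;  u_241 = 435
  u_242 = 846;  u_243 = 1001;  u_244 = 601;  u_245 = 379;  u_246 = 283;  u_247 = 88
  u_248 = 911;  u_249 = 945;  u_250 = 229;  u_251 = 141;  u_252 = 823;  u_253 = 711
  u_254 = 863;  u_255 = 891;  u_256 = 192;  u_257 = 633;  u_258 = 824;  u_259 = 811
  u_260 = 654;  u_261 = 41;  u_262 = 539;  u_263 = 590;  u_264 = 514;  u_265 = 565
  u_266 = 888;  u_267 = 722;  u_268 = 844;  u_269 = 422;  u_270 = 995;  u_271 = 434
  u_272 = 300;  u_273 = 833;  u_274 = 37;  u_275 = 480;  u_276 = 798;  u_277 = 389
  u_278 = 124;  u_279 = 310;  u_280 = 202;  u_281 = 498;  u_282 = 555;  u_283 = 712
  u_284 = 753;  u_285 = 690;  u_286 = 563;  u_287 = 743;  u_288 = 225;  u_289 = 999
  u_290 = 727;  u_291 = 602;  u_292 = 347;  u_293 = 252;  u_294 = 928;  u_295 = 273
  u_296 = 639;  u_297 = 405;  u_298 = 182;  u_299 = 513;  u_300 = 382;  u_301 = 735
  u_302 = 51;  u_303 = 879;  u_304 = 399;  u_305 = 464;  u_306 = 119;  u_307 = 152
  u_308 = 52;  u_309 = 828;  u_310 = 42;  u_311 = 737;  u_312 = 310;  u_313 = 305
  u_314 = 619;  u_315 = 230;  u_316 = 785;  u_317 = 920;  u_318 = 907;  u_319 = 469
  u_320 = 770;  u_321 = 264;  u_322 = 733;  u_323 = 701;  u_324 = 640;  u_325 = 328
u_326 = 442·328 + 996·640 = 441
u_327 = 442·441 + 996·328 = 966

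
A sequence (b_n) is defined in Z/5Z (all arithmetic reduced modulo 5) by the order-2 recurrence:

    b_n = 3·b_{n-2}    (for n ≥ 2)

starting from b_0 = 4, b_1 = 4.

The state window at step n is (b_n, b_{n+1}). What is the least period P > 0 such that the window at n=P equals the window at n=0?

8

n=0: window = (4, 4)
n=1: window = (4, 2)
n=2: window = (2, 2)
n=3: window = (2, 1)
n=4: window = (1, 1)
n=5: window = (1, 3)
n=6: window = (3, 3)
n=7: window = (3, 4)
n=8: window = (4, 4)
window at n=8 equals window at n=0 → period = 8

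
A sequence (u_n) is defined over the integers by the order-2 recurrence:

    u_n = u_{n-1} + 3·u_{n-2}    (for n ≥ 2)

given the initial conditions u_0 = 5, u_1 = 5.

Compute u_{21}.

129280355

u_2 = 1·5 + 3·5 = 20
u_3 = 1·20 + 3·5 = 35
u_4 = 1·35 + 3·20 = 95
u_5 = 1·95 + 3·35 = 200
u_6 = 1·200 + 3·95 = 485
u_7 = 1·485 + 3·200 = 1085
u_8 = 1·1085 + 3·485 = 2540
u_9 = 1·2540 + 3·1085 = 5795
u_10 = 1·5795 + 3·2540 = 13415
u_11 = 1·13415 + 3·5795 = 30800
u_12 = 1·30800 + 3·13415 = 71045
u_13 = 1·71045 + 3·30800 = 163445
u_14 = 1·163445 + 3·71045 = 376580
u_15 = 1·376580 + 3·163445 = 866915
u_16 = 1·866915 + 3·376580 = 1996655
u_17 = 1·1996655 + 3·866915 = 4597400
u_18 = 1·4597400 + 3·1996655 = 10587365
u_19 = 1·10587365 + 3·4597400 = 24379565
u_20 = 1·24379565 + 3·10587365 = 56141660
u_21 = 1·56141660 + 3·24379565 = 129280355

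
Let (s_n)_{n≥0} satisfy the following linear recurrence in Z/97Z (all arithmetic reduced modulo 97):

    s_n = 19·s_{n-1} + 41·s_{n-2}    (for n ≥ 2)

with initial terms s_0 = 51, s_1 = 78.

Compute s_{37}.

74

s_2 = 19·78 + 41·51 = 81
s_3 = 19·81 + 41·78 = 81
s_4 = 19·81 + 41·81 = 10
s_5 = 19·10 + 41·81 = 19
s_6 = 19·19 + 41·10 = 92
s_7 = 19·92 + 41·19 = 5
s_8 = 19·5 + 41·92 = 84
s_9 = 19·84 + 41·5 = 55
s_10 = 19·55 + 41·84 = 27
s_11 = 19·27 + 41·55 = 52
s_12 = 19·52 + 41·27 = 58
s_13 = 19·58 + 41·52 = 33
s_14 = 19·33 + 41·58 = 95
s_15 = 19·95 + 41·33 = 54
s_16 = 19·54 + 41·95 = 71
s_17 = 19·71 + 41·54 = 71
s_18 = 19·71 + 41·71 = 89
s_19 = 19·89 + 41·71 = 43
s_20 = 19·43 + 41·89 = 4
s_21 = 19·4 + 41·43 = 93
s_22 = 19·93 + 41·4 = 88
s_23 = 19·88 + 41·93 = 53
s_24 = 19·53 + 41·88 = 56
s_25 = 19·56 + 41·53 = 36
s_26 = 19·36 + 41·56 = 70
s_27 = 19·70 + 41·36 = 90
s_28 = 19·90 + 41·70 = 21
s_29 = 19·21 + 41·90 = 15
s_30 = 19·15 + 41·21 = 79
s_31 = 19·79 + 41·15 = 79
s_32 = 19·79 + 41·79 = 84
s_33 = 19·84 + 41·79 = 82
s_34 = 19·82 + 41·84 = 55
s_35 = 19·55 + 41·82 = 42
s_36 = 19·42 + 41·55 = 46
s_37 = 19·46 + 41·42 = 74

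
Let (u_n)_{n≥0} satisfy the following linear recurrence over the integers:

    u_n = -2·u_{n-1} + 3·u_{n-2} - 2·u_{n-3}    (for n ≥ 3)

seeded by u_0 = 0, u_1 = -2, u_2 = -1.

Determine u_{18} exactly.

87028355

u_3 = -2·-1 + 3·-2 + -2·0 = -4
u_4 = -2·-4 + 3·-1 + -2·-2 = 9
u_5 = -2·9 + 3·-4 + -2·-1 = -28
u_6 = -2·-28 + 3·9 + -2·-4 = 91
u_7 = -2·91 + 3·-28 + -2·9 = -284
u_8 = -2·-284 + 3·91 + -2·-28 = 897
u_9 = -2·897 + 3·-284 + -2·91 = -2828
u_10 = -2·-2828 + 3·897 + -2·-284 = 8915
u_11 = -2·8915 + 3·-2828 + -2·897 = -28108
u_12 = -2·-28108 + 3·8915 + -2·-2828 = 88617
u_13 = -2·88617 + 3·-28108 + -2·8915 = -279388
u_14 = -2·-279388 + 3·88617 + -2·-28108 = 880843
u_15 = -2·880843 + 3·-279388 + -2·88617 = -2777084
u_16 = -2·-2777084 + 3·880843 + -2·-279388 = 8755473
u_17 = -2·8755473 + 3·-2777084 + -2·880843 = -27603884
u_18 = -2·-27603884 + 3·8755473 + -2·-2777084 = 87028355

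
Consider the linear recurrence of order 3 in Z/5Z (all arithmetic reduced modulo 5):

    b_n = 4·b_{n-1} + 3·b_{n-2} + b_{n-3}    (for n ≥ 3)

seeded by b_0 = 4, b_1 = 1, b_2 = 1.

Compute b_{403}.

0

b_3 = 4·1 + 3·1 + 1·4 = 1
b_4 = 4·1 + 3·1 + 1·1 = 3
b_5 = 4·3 + 3·1 + 1·1 = 1
b_6 = 4·1 + 3·3 + 1·1 = 4
b_7 = 4·4 + 3·1 + 1·3 = 2
b_8 = 4·2 + 3·4 + 1·1 = 1
b_9 = 4·1 + 3·2 + 1·4 = 4
b_10 = 4·4 + 3·1 + 1·2 = 1
b_11 = 4·1 + 3·4 + 1·1 = 2
b_12 = 4·2 + 3·1 + 1·4 = 0
b_13 = 4·0 + 3·2 + 1·1 = 2
b_14 = 4·2 + 3·0 + 1·2 = 0
b_15 = 4·0 + 3·2 + 1·0 = 1
b_16 = 4·1 + 3·0 + 1·2 = 1
b_17 = 4·1 + 3·1 + 1·0 = 2
b_18 = 4·2 + 3·1 + 1·1 = 2
b_19 = 4·2 + 3·2 + 1·1 = 0
b_20 = 4·0 + 3·2 + 1·2 = 3
b_21 = 4·3 + 3·0 + 1·2 = 4
b_22 = 4·4 + 3·3 + 1·0 = 0
b_23 = 4·0 + 3·4 + 1·3 = 0
b_24 = 4·0 + 3·0 + 1·4 = 4
b_25 = 4·4 + 3·0 + 1·0 = 1
b_26 = 4·1 + 3·4 + 1·0 = 1
(b_24, b_25, b_26) = (4, 1, 1) = (b_0, b_1, b_2), so the sequence has period 24.
403 ≡ 19 (mod 24), hence b_403 = b_19 = 0.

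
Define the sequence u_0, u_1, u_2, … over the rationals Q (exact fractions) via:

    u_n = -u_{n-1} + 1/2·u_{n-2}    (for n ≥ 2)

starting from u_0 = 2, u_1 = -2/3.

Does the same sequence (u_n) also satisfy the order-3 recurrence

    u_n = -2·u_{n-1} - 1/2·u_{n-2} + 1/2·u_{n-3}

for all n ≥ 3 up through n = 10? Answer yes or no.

yes

Terms u_0..u_10: 2, -2/3, 5/3, -2, 17/6, -23/6, 21/4, -43/6, 235/24, -107/8, 877/48
n=3: candidate gives -2, actual u_3 = -2 ✓
n=4: candidate gives 17/6, actual u_4 = 17/6 ✓
n=5: candidate gives -23/6, actual u_5 = -23/6 ✓
n=6: candidate gives 21/4, actual u_6 = 21/4 ✓
n=7: candidate gives -43/6, actual u_7 = -43/6 ✓
n=8: candidate gives 235/24, actual u_8 = 235/24 ✓
n=9: candidate gives -107/8, actual u_9 = -107/8 ✓
n=10: candidate gives 877/48, actual u_10 = 877/48 ✓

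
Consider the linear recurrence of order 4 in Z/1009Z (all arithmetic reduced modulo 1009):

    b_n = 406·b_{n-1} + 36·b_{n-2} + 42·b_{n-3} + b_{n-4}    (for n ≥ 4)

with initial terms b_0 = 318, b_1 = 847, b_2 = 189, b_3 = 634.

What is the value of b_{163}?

b_4 = 406·634 + 36·189 + 42·847 + 1·318 = 427
b_5 = 406·427 + 36·634 + 42·189 + 1·847 = 144
b_6 = 406·144 + 36·427 + 42·634 + 1·189 = 762
b_7 = 406·762 + 36·144 + 42·427 + 1·634 = 154
b_8 = 406·154 + 36·762 + 42·144 + 1·427 = 576
b_9 = 406·576 + 36·154 + 42·762 + 1·144 = 127
Continuing the recurrence:
  b_10 = 826;  b_11 = 25;  b_12 = 391;  b_13 = 737;  b_14 = 366;  b_15 = 874
  b_16 = 810;  b_17 = 76;  b_18 = 226;  b_19 = 234;  b_20 = 188;  b_21 = 483
  b_22 = 21;  b_23 = 747;  b_24 = 623;  b_25 = 693;  b_26 = 193;  b_27 = 58
  b_28 = 694;  b_29 = 41;  b_30 = 872;  b_31 = 285;  b_32 = 186;  b_33 = 352
  b_34 = 1;  b_35 = 995;  b_36 = 241;  b_37 = 872;  b_38 = 899;  b_39 = 876
  b_40 = 96;  b_41 = 170;  b_42 = 186;  b_43 = 779;  b_44 = 263;  b_45 = 535
  b_46 = 269;  b_47 = 48;  b_48 = 446;  b_49 = 909;  b_50 = 948;  b_51 = 504
  b_52 = 910;  b_53 = 513;  b_54 = 814;  b_55 = 220;  b_56 = 829;  b_57 = 820
  b_58 = 497;  b_59 = 973;  b_60 = 203;  b_61 = 907;  b_62 = 196;  b_63 = 647
  b_64 = 290;  b_65 = 839;  b_66 = 69;  b_67 = 415;  b_68 = 666;  b_69 = 499
  b_70 = 900;  b_71 = 79;  b_72 = 333;  b_73 = 775;  b_74 = 913;  b_75 = 971
  b_76 = 882;  b_77 = 317;  b_78 = 349;  b_79 = 420;  b_80 = 525;  b_81 = 76
  b_82 = 142;  b_83 = 120;  b_84 = 36;  b_85 = 760;  b_86 = 230;  b_87 = 283
  b_88 = 757;  b_89 = 25;  b_90 = 77;  b_91 = 672;  b_92 = 945;  b_93 = 458
  b_94 = 55;  b_95 = 478;  b_96 = 303;  b_97 = 725;  b_98 = 491;  b_99 = 526
  b_100 = 654;  b_101 = 80;  b_102 = 914;  b_103 = 376;  b_104 = 891;  b_105 = 60
  b_106 = 494;  b_107 = 380;  b_108 = 918;  b_109 = 569;  b_110 = 14;  b_111 = 528
  b_112 = 555;  b_113 = 308;  b_114 = 733;  b_115 = 563;  b_116 = 63;  b_117 = 256
  b_118 = 422;  b_119 = 119;  b_120 = 664;  b_121 = 247;  b_122 = 454;  b_123 = 252
  b_124 = 542;  b_125 = 225;  b_126 = 820;  b_127 = 796;  b_128 = 457;  b_129 = 649
  b_130 = 399;  b_131 = 521;  b_132 = 346;  b_133 = 64;  b_134 = 181;  b_135 = 33
  b_136 = 750;  b_137 = 564;  b_138 = 256;  b_139 = 387;  b_140 = 75;  b_141 = 203
  b_142 = 728;  b_143 = 686;  b_144 = 535;  b_145 = 255;  b_146 = 980;  b_147 = 382
  b_148 = 826;  b_149 = 40;  b_150 = 442;  b_151 = 40;  b_152 = 352;  b_153 = 507
  b_154 = 674;  b_155 = 993;  b_156 = 63;  b_157 = 340;  b_158 = 59;  b_159 = 482
  b_160 = 269;  b_161 = 232
b_162 = 406·232 + 36·269 + 42·482 + 1·59 = 72
b_163 = 406·72 + 36·232 + 42·269 + 1·482 = 932

932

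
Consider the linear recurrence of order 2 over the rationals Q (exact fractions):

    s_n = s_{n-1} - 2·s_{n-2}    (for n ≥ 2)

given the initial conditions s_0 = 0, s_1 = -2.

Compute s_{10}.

s_2 = 1·-2 + -2·0 = -2
s_3 = 1·-2 + -2·-2 = 2
s_4 = 1·2 + -2·-2 = 6
s_5 = 1·6 + -2·2 = 2
s_6 = 1·2 + -2·6 = -10
s_7 = 1·-10 + -2·2 = -14
s_8 = 1·-14 + -2·-10 = 6
s_9 = 1·6 + -2·-14 = 34
s_10 = 1·34 + -2·6 = 22

22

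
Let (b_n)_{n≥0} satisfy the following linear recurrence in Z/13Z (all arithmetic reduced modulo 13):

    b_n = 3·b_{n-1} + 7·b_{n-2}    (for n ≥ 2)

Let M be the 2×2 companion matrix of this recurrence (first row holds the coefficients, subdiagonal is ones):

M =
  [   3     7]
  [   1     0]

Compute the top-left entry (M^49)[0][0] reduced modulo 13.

12

(M^49)[0][0] is the top entry after applying M 49 times to the unit state (1, 0). Equivalently it is h_{50} for the auxiliary sequence (h_n) obeying the same recurrence with h_1 = 1 and h_i = 0 for 0 ≤ i < 1:
h_2 = 3·1 + 7·0 = 3
h_3 = 3·3 + 7·1 = 3
h_4 = 3·3 + 7·3 = 4
h_5 = 3·4 + 7·3 = 7
h_6 = 3·7 + 7·4 = 10
h_7 = 3·10 + 7·7 = 1
h_8 = 3·1 + 7·10 = 8
h_9 = 3·8 + 7·1 = 5
h_10 = 3·5 + 7·8 = 6
h_11 = 3·6 + 7·5 = 1
h_12 = 3·1 + 7·6 = 6
h_13 = 3·6 + 7·1 = 12
h_14 = 3·12 + 7·6 = 0
h_15 = 3·0 + 7·12 = 6
h_16 = 3·6 + 7·0 = 5
h_17 = 3·5 + 7·6 = 5
h_18 = 3·5 + 7·5 = 11
h_19 = 3·11 + 7·5 = 3
h_20 = 3·3 + 7·11 = 8
h_21 = 3·8 + 7·3 = 6
h_22 = 3·6 + 7·8 = 9
h_23 = 3·9 + 7·6 = 4
h_24 = 3·4 + 7·9 = 10
h_25 = 3·10 + 7·4 = 6
h_26 = 3·6 + 7·10 = 10
h_27 = 3·10 + 7·6 = 7
h_28 = 3·7 + 7·10 = 0
h_29 = 3·0 + 7·7 = 10
h_30 = 3·10 + 7·0 = 4
h_31 = 3·4 + 7·10 = 4
h_32 = 3·4 + 7·4 = 1
h_33 = 3·1 + 7·4 = 5
h_34 = 3·5 + 7·1 = 9
h_35 = 3·9 + 7·5 = 10
h_36 = 3·10 + 7·9 = 2
h_37 = 3·2 + 7·10 = 11
h_38 = 3·11 + 7·2 = 8
h_39 = 3·8 + 7·11 = 10
h_40 = 3·10 + 7·8 = 8
h_41 = 3·8 + 7·10 = 3
h_42 = 3·3 + 7·8 = 0
h_43 = 3·0 + 7·3 = 8
h_44 = 3·8 + 7·0 = 11
h_45 = 3·11 + 7·8 = 11
h_46 = 3·11 + 7·11 = 6
h_47 = 3·6 + 7·11 = 4
h_48 = 3·4 + 7·6 = 2
h_49 = 3·2 + 7·4 = 8
h_50 = 3·8 + 7·2 = 12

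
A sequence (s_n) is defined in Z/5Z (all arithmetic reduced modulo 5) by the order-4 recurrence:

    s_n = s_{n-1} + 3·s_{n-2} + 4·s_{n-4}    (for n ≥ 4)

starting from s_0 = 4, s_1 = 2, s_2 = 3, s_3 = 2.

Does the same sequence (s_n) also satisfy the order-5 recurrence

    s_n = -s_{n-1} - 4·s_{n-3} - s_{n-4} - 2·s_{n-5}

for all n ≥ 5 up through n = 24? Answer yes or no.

Terms s_0..s_24: 4, 2, 3, 2, 2, 1, 4, 0, 0, 4, 0, 2, 2, 4, 0, 0, 3, 4, 3, 0, 1, 2, 2, 3, 3
n=5: candidate gives 1, actual s_5 = 1 ✓
n=6: candidate gives 4, actual s_6 = 4 ✓
n=7: candidate gives 0, actual s_7 = 0 ✓
n=8: candidate gives 0, actual s_8 = 0 ✓
n=9: candidate gives 4, actual s_9 = 4 ✓
n=10: candidate gives 0, actual s_10 = 0 ✓
n=11: candidate gives 2, actual s_11 = 2 ✓
n=12: candidate gives 2, actual s_12 = 2 ✓
n=13: candidate gives 4, actual s_13 = 4 ✓
n=14: candidate gives 0, actual s_14 = 0 ✓
n=15: candidate gives 0, actual s_15 = 0 ✓
n=16: candidate gives 3, actual s_16 = 3 ✓
n=17: candidate gives 4, actual s_17 = 4 ✓
n=18: candidate gives 3, actual s_18 = 3 ✓
n=19: candidate gives 0, actual s_19 = 0 ✓
n=20: candidate gives 1, actual s_20 = 1 ✓
n=21: candidate gives 2, actual s_21 = 2 ✓
n=22: candidate gives 2, actual s_22 = 2 ✓
n=23: candidate gives 3, actual s_23 = 3 ✓
n=24: candidate gives 3, actual s_24 = 3 ✓

yes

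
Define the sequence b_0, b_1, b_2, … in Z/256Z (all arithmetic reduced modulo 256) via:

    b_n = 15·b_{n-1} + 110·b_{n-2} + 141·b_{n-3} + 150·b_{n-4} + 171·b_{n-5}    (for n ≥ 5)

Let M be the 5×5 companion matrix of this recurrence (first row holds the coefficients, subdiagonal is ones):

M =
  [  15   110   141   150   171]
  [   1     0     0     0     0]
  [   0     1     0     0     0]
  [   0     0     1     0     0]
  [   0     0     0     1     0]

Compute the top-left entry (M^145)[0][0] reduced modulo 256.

(M^145)[0][0] is the top entry after applying M 145 times to the unit state (1, 0, 0, 0, 0). Equivalently it is h_{149} for the auxiliary sequence (h_n) obeying the same recurrence with h_4 = 1 and h_i = 0 for 0 ≤ i < 4:
h_5 = 15·1 + 110·0 + 141·0 + 150·0 + 171·0 = 15
h_6 = 15·15 + 110·1 + 141·0 + 150·0 + 171·0 = 79
h_7 = 15·79 + 110·15 + 141·1 + 150·0 + 171·0 = 160
h_8 = 15·160 + 110·79 + 141·15 + 150·1 + 171·0 = 43
h_9 = 15·43 + 110·160 + 141·79 + 150·15 + 171·1 = 61
h_10 = 15·61 + 110·43 + 141·160 + 150·79 + 171·15 = 124
Continuing the recurrence:
  h_11 = 174;  h_12 = 37;  h_13 = 178;  h_14 = 145;  h_15 = 36;  h_16 = 92
  h_17 = 188;  h_18 = 60;  h_19 = 235;  h_20 = 13;  h_21 = 101;  h_22 = 172
  h_23 = 105;  h_24 = 71;  h_25 = 224;  h_26 = 182;  h_27 = 111;  h_28 = 210
  h_29 = 235;  h_30 = 104;  h_31 = 88;  h_32 = 120;  h_33 = 24;  h_34 = 89
  h_35 = 167;  h_36 = 87;  h_37 = 24;  h_38 = 243;  h_39 = 197;  h_40 = 180
  h_41 = 54;  h_42 = 109;  h_43 = 122;  h_44 = 201;  h_45 = 28;  h_46 = 36
  h_47 = 36;  h_48 = 68;  h_49 = 243;  h_50 = 21;  h_51 = 61;  h_52 = 84
  h_53 = 129;  h_54 = 223;  h_55 = 136;  h_56 = 206;  h_57 = 7;  h_58 = 170
  h_59 = 19;  h_60 = 144;  h_61 = 240;  h_62 = 176;  h_63 = 112;  h_64 = 113
  h_65 = 127;  h_66 = 31;  h_67 = 208;  h_68 = 123;  h_69 = 141;  h_70 = 172
  h_71 = 254;  h_72 = 117;  h_73 = 130;  h_74 = 193;  h_75 = 84;  h_76 = 172
  h_77 = 204;  h_78 = 12;  h_79 = 59;  h_80 = 221;  h_81 = 85;  h_82 = 188
  h_83 = 217;  h_84 = 55;  h_85 = 112;  h_86 = 166;  h_87 = 223;  h_88 = 66
  h_89 = 123;  h_90 = 120;  h_91 = 200;  h_92 = 168;  h_93 = 8;  h_94 = 73
  h_95 = 151;  h_96 = 167;  h_97 = 200;  h_98 = 195;  h_99 = 149;  h_100 = 100
  h_101 = 6;  h_102 = 61;  h_103 = 202;  h_104 = 121;  h_105 = 204;  h_106 = 244
  h_107 = 180;  h_108 = 148;  h_109 = 195;  h_110 = 101;  h_111 = 173;  h_112 = 228
  h_113 = 113;  h_114 = 79;  h_115 = 152;  h_116 = 62;  h_117 = 247;  h_118 = 154
  h_119 = 35;  h_120 = 32;  h_121 = 224;  h_122 = 96;  h_123 = 224;  h_124 = 225
  h_125 = 239;  h_126 = 239;  h_127 = 0;  h_128 = 203;  h_129 = 221;  h_130 = 220
  h_131 = 78;  h_132 = 197;  h_133 = 82;  h_134 = 241;  h_135 = 132;  h_136 = 252
  h_137 = 220;  h_138 = 220;  h_139 = 139;  h_140 = 173;  h_141 = 69;  h_142 = 204
  h_143 = 73;  h_144 = 39;  h_145 = 0;  h_146 = 150;  h_147 = 79
h_148 = 15·79 + 110·150 + 141·0 + 150·39 + 171·73 = 178
h_149 = 15·178 + 110·79 + 141·150 + 150·0 + 171·39 = 11

11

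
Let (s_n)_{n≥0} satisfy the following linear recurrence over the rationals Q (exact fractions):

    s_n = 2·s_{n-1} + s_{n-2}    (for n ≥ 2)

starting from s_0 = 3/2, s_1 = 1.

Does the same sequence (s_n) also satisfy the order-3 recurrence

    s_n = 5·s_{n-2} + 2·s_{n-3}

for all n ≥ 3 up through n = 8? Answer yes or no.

Terms s_0..s_8: 3/2, 1, 7/2, 8, 39/2, 47, 227/2, 274, 1323/2
n=3: candidate gives 8, actual s_3 = 8 ✓
n=4: candidate gives 39/2, actual s_4 = 39/2 ✓
n=5: candidate gives 47, actual s_5 = 47 ✓
n=6: candidate gives 227/2, actual s_6 = 227/2 ✓
n=7: candidate gives 274, actual s_7 = 274 ✓
n=8: candidate gives 1323/2, actual s_8 = 1323/2 ✓

yes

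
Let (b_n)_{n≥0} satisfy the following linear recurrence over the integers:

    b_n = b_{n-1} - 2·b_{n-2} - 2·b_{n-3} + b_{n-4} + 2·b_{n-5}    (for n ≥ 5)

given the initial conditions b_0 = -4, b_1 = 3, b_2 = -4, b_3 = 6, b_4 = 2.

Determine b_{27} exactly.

b_5 = 1·2 + -2·6 + -2·-4 + 1·3 + 2·-4 = -7
b_6 = 1·-7 + -2·2 + -2·6 + 1·-4 + 2·3 = -21
b_7 = 1·-21 + -2·-7 + -2·2 + 1·6 + 2·-4 = -13
b_8 = 1·-13 + -2·-21 + -2·-7 + 1·2 + 2·6 = 57
b_9 = 1·57 + -2·-13 + -2·-21 + 1·-7 + 2·2 = 122
b_10 = 1·122 + -2·57 + -2·-13 + 1·-21 + 2·-7 = -1
b_11 = 1·-1 + -2·122 + -2·57 + 1·-13 + 2·-21 = -414
b_12 = 1·-414 + -2·-1 + -2·122 + 1·57 + 2·-13 = -625
b_13 = 1·-625 + -2·-414 + -2·-1 + 1·122 + 2·57 = 441
b_14 = 1·441 + -2·-625 + -2·-414 + 1·-1 + 2·122 = 2762
b_15 = 1·2762 + -2·441 + -2·-625 + 1·-414 + 2·-1 = 2714
b_16 = 1·2714 + -2·2762 + -2·441 + 1·-625 + 2·-414 = -5145
b_17 = 1·-5145 + -2·2714 + -2·2762 + 1·441 + 2·-625 = -16906
b_18 = 1·-16906 + -2·-5145 + -2·2714 + 1·2762 + 2·441 = -8400
b_19 = 1·-8400 + -2·-16906 + -2·-5145 + 1·2714 + 2·2762 = 43940
b_20 = 1·43940 + -2·-8400 + -2·-16906 + 1·-5145 + 2·2714 = 94835
b_21 = 1·94835 + -2·43940 + -2·-8400 + 1·-16906 + 2·-5145 = -3441
b_22 = 1·-3441 + -2·94835 + -2·43940 + 1·-8400 + 2·-16906 = -323203
b_23 = 1·-323203 + -2·-3441 + -2·94835 + 1·43940 + 2·-8400 = -478851
b_24 = 1·-478851 + -2·-323203 + -2·-3441 + 1·94835 + 2·43940 = 357152
b_25 = 1·357152 + -2·-478851 + -2·-323203 + 1·-3441 + 2·94835 = 2147489
b_26 = 1·2147489 + -2·357152 + -2·-478851 + 1·-323203 + 2·-3441 = 2060802
b_27 = 1·2060802 + -2·2147489 + -2·357152 + 1·-478851 + 2·-323203 = -4073737

-4073737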